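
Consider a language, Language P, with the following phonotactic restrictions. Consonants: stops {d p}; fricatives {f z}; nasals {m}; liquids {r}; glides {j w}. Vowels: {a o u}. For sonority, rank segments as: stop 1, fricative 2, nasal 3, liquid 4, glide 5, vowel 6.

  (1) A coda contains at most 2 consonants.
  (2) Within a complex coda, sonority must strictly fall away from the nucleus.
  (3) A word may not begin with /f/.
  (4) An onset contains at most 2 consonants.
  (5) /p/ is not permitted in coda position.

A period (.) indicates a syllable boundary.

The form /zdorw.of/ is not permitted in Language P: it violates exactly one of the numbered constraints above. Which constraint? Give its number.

/zdorw.of/: syllable 1 coda /rw/: /r/ (liquid, 4) → /w/ (glide, 5) does not fall.
This is a violation of constraint 2: "Within a complex coda, sonority must strictly fall away from the nucleus."
The remaining constraints (1, 3, 4, 5) are satisfied.

2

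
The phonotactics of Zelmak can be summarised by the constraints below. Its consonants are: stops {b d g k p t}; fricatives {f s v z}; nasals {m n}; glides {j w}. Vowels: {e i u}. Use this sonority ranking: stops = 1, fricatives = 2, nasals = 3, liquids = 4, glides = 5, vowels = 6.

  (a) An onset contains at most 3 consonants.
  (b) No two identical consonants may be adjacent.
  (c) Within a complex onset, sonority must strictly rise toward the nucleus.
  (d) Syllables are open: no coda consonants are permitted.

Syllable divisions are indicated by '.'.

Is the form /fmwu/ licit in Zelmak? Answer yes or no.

/fmwu/ — σ1 onset /fmw/ (2→3→5 rises), coda /∅/ ok → licit

yes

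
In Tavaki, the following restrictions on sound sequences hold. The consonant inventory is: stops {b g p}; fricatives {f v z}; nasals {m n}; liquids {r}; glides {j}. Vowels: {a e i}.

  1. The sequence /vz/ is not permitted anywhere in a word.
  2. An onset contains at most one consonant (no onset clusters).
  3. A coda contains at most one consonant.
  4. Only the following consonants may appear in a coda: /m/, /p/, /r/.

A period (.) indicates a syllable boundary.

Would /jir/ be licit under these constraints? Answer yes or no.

yes

/jir/ — σ1 onset /j/, coda /r/ ok → licit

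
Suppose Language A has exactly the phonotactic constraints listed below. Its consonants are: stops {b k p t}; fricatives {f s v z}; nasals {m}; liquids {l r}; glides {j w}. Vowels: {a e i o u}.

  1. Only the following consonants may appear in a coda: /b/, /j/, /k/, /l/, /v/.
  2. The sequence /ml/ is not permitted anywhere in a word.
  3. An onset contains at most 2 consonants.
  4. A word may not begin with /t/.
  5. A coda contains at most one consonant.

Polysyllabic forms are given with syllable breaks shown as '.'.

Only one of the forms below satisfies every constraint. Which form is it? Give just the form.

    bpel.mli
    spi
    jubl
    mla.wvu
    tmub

spi

bpel.mli — violates constraint 2: contains banned sequence /ml/ → illicit
spi — σ1 onset /sp/ (2C), coda /∅/ ok → licit
jubl — violates constraint 5: syllable 1 coda /bl/ has 2 consonants (> 1) → illicit
mla.wvu — violates constraint 2: contains banned sequence /ml/ → illicit
tmub — violates constraint 4: word begins with /t/ → illicit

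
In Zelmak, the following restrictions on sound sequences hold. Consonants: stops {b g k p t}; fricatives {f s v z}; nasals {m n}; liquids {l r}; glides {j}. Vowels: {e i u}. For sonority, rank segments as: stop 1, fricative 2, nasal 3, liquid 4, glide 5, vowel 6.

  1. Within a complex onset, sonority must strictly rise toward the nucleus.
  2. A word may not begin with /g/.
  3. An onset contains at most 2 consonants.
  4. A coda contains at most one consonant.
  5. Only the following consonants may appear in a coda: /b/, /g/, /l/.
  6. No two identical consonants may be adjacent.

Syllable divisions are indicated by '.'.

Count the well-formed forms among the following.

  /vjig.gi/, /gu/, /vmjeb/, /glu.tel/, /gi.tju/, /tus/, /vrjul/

0

/vjig.gi/ — violates constraint 6: adjacent identical consonants /gg/ → ill-formed
/gu/ — violates constraint 2: word begins with /g/ → ill-formed
/vmjeb/ — violates constraint 3: syllable 1 onset /vmj/ has 3 consonants (> 2) → ill-formed
/glu.tel/ — violates constraint 2: word begins with /g/ → ill-formed
/gi.tju/ — violates constraint 2: word begins with /g/ → ill-formed
/tus/ — violates constraint 5: syllable 1 coda contains /s/, which is not a licensed coda consonant → ill-formed
/vrjul/ — violates constraint 3: syllable 1 onset /vrj/ has 3 consonants (> 2) → ill-formed
No form is well-formed → 0.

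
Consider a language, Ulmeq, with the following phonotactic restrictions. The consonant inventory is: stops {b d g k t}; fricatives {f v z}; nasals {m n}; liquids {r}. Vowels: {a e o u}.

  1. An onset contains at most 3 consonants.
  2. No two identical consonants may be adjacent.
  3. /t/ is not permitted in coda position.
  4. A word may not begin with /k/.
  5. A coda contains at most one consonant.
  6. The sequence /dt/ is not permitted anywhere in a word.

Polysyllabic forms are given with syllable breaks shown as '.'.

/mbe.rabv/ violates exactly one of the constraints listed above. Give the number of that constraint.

/mbe.rabv/: syllable 2 coda /bv/ has 2 consonants (> 1).
This is a violation of constraint 5: "A coda contains at most one consonant."
The remaining constraints (1, 2, 3, 4, 6) are satisfied.

5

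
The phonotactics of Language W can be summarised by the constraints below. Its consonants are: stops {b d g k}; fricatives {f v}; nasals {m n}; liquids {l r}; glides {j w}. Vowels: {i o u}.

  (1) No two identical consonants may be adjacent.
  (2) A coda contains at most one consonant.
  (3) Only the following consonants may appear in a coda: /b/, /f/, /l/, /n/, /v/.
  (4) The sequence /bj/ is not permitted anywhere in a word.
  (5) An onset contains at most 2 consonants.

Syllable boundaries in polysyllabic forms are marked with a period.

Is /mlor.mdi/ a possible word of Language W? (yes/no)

/mlor.mdi/ — violates constraint 3: syllable 1 coda contains /r/, which is not a licensed coda consonant → illicit

no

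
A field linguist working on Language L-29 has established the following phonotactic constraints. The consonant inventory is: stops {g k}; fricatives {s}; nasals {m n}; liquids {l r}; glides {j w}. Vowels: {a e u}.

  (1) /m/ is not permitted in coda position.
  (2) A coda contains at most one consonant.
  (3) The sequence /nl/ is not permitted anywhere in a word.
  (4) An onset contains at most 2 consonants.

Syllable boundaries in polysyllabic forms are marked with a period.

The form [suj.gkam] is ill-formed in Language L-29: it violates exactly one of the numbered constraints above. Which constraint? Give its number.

1

[suj.gkam]: syllable 2 coda contains /m/.
This is a violation of constraint 1: "/m/ is not permitted in coda position."
The remaining constraints (2, 3, 4) are satisfied.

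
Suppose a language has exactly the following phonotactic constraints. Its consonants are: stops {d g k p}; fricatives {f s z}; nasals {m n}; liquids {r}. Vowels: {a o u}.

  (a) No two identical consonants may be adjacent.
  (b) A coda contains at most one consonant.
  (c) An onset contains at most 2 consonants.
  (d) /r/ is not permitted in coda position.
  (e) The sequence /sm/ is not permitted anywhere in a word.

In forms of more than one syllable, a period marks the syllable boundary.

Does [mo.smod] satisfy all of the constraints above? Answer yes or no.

no

[mo.smod] — violates constraint (e): contains banned sequence /sm/ → not permitted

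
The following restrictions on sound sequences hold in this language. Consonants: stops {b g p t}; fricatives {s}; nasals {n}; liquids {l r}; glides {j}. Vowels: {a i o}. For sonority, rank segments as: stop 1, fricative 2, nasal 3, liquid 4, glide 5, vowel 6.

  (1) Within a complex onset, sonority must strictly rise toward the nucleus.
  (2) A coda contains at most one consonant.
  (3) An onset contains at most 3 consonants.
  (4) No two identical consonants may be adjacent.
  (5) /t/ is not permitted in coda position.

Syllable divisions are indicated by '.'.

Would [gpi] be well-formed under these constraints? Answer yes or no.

no

[gpi] — violates constraint 1: syllable 1 onset /gp/: /g/ (stop, 1) → /p/ (stop, 1) does not rise → ill-formed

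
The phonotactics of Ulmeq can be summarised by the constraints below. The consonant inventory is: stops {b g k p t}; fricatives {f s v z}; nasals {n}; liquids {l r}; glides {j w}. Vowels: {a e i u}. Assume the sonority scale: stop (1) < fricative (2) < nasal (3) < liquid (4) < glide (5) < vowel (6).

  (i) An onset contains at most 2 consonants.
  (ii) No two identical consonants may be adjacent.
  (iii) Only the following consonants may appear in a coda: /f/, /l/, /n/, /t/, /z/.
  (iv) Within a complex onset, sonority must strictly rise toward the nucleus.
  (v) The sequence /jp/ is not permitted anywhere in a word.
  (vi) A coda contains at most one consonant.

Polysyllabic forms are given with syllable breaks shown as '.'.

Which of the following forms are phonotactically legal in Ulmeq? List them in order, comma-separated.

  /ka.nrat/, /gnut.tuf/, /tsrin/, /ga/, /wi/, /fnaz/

/ka.nrat/ — σ1 onset /k/, coda /∅/ ok; σ2 onset /nr/ (3→4 rises), coda /t/ ok → phonotactically legal
/gnut.tuf/ — violates constraint (ii): adjacent identical consonants /tt/ → phonotactically illegal
/tsrin/ — violates constraint (i): syllable 1 onset /tsr/ has 3 consonants (> 2) → phonotactically illegal
/ga/ — σ1 onset /g/, coda /∅/ ok → phonotactically legal
/wi/ — σ1 onset /w/, coda /∅/ ok → phonotactically legal
/fnaz/ — σ1 onset /fn/ (2→3 rises), coda /z/ ok → phonotactically legal

/ka.nrat/, /ga/, /wi/, /fnaz/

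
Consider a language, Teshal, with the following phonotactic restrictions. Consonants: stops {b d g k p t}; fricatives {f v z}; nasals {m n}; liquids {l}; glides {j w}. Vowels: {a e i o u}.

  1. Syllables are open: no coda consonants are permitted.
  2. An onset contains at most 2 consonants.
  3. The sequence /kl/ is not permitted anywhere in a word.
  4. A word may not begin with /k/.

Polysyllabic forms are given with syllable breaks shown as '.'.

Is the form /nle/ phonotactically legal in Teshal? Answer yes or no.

yes

/nle/ — σ1 onset /nl/ (2C), coda /∅/ ok → phonotactically legal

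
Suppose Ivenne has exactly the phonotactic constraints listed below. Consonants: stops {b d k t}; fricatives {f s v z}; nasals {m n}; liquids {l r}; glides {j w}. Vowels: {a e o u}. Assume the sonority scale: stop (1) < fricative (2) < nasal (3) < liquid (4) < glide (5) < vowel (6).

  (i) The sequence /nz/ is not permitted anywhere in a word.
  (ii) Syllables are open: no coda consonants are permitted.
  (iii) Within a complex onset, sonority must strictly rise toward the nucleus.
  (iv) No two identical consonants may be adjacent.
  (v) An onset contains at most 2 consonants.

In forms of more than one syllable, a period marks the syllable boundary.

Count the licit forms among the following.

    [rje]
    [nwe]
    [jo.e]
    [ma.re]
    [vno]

[rje] — σ1 onset /rj/ (4→5 rises), coda /∅/ ok → licit
[nwe] — σ1 onset /nw/ (3→5 rises), coda /∅/ ok → licit
[jo.e] — σ1 onset /j/, coda /∅/ ok; σ2 onset /∅/, coda /∅/ ok → licit
[ma.re] — σ1 onset /m/, coda /∅/ ok; σ2 onset /r/, coda /∅/ ok → licit
[vno] — σ1 onset /vn/ (2→3 rises), coda /∅/ ok → licit
Licit: [rje], [nwe], [jo.e], [ma.re], [vno] → 5.

5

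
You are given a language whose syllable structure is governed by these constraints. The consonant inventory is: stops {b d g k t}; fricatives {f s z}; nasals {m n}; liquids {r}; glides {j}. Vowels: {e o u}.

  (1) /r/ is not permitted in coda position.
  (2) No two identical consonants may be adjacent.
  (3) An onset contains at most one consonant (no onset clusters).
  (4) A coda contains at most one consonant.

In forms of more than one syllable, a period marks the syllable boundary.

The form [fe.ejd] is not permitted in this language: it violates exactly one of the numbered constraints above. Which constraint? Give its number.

4

[fe.ejd]: syllable 2 coda /jd/ has 2 consonants (> 1).
This is a violation of constraint 4: "A coda contains at most one consonant."
The remaining constraints (1, 2, 3) are satisfied.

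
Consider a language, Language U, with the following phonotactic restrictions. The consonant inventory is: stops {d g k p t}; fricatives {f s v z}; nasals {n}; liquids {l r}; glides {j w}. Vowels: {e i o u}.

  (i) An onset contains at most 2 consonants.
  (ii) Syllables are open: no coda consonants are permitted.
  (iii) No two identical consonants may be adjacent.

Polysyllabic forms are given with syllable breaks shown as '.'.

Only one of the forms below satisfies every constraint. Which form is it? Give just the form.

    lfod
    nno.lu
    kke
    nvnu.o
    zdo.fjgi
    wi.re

wi.re

lfod — violates constraint (ii): syllable 1 coda /d/ has 1 consonant (> 0) → not permitted
nno.lu — violates constraint (iii): adjacent identical consonants /nn/ → not permitted
kke — violates constraint (iii): adjacent identical consonants /kk/ → not permitted
nvnu.o — violates constraint (i): syllable 1 onset /nvn/ has 3 consonants (> 2) → not permitted
zdo.fjgi — violates constraint (i): syllable 2 onset /fjg/ has 3 consonants (> 2) → not permitted
wi.re — σ1 onset /w/, coda /∅/ ok; σ2 onset /r/, coda /∅/ ok → permitted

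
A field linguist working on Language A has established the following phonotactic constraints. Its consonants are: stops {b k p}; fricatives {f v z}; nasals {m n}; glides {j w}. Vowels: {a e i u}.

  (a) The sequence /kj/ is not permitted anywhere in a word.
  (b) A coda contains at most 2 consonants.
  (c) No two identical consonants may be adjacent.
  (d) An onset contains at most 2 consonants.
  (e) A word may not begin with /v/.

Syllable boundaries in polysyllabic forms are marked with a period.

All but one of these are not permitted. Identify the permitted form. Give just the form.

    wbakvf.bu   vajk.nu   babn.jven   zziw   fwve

babn.jven

wbakvf.bu — violates constraint (b): syllable 1 coda /kvf/ has 3 consonants (> 2) → not permitted
vajk.nu — violates constraint (e): word begins with /v/ → not permitted
babn.jven — σ1 onset /b/, coda /bn/ (2C) ok; σ2 onset /jv/ (2C), coda /n/ ok → permitted
zziw — violates constraint (c): adjacent identical consonants /zz/ → not permitted
fwve — violates constraint (d): syllable 1 onset /fwv/ has 3 consonants (> 2) → not permitted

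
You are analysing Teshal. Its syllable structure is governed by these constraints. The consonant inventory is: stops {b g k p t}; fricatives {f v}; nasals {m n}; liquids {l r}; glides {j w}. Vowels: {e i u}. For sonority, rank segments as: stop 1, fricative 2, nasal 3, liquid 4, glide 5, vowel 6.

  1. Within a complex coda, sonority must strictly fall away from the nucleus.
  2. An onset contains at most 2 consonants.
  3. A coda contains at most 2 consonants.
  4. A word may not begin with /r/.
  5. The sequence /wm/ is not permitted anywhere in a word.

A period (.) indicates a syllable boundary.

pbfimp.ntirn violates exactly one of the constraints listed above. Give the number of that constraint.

pbfimp.ntirn: syllable 1 onset /pbf/ has 3 consonants (> 2).
This is a violation of constraint 2: "An onset contains at most 2 consonants."
The remaining constraints (1, 3, 4, 5) are satisfied.

2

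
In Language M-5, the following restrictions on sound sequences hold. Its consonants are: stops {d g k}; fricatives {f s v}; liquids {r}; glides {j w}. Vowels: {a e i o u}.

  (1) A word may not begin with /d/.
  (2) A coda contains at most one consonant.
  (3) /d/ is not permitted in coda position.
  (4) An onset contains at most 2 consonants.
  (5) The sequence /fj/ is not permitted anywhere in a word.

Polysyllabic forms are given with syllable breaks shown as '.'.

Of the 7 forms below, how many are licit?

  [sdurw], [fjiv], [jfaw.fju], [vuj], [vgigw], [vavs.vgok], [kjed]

1

[sdurw] — violates constraint 2: syllable 1 coda /rw/ has 2 consonants (> 1) → illicit
[fjiv] — violates constraint 5: contains banned sequence /fj/ → illicit
[jfaw.fju] — violates constraint 5: contains banned sequence /fj/ → illicit
[vuj] — σ1 onset /v/, coda /j/ ok → licit
[vgigw] — violates constraint 2: syllable 1 coda /gw/ has 2 consonants (> 1) → illicit
[vavs.vgok] — violates constraint 2: syllable 1 coda /vs/ has 2 consonants (> 1) → illicit
[kjed] — violates constraint 3: syllable 1 coda contains /d/ → illicit
Licit: [vuj] → 1.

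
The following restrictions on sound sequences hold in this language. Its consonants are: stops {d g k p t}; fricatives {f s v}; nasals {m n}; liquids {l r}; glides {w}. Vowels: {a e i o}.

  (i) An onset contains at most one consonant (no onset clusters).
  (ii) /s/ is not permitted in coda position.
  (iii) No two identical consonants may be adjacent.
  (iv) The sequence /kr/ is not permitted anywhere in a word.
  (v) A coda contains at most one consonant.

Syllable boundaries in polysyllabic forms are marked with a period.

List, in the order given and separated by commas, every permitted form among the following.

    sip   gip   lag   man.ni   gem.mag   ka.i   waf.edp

sip — σ1 onset /s/, coda /p/ ok → permitted
gip — σ1 onset /g/, coda /p/ ok → permitted
lag — σ1 onset /l/, coda /g/ ok → permitted
man.ni — violates constraint (iii): adjacent identical consonants /nn/ → not permitted
gem.mag — violates constraint (iii): adjacent identical consonants /mm/ → not permitted
ka.i — σ1 onset /k/, coda /∅/ ok; σ2 onset /∅/, coda /∅/ ok → permitted
waf.edp — violates constraint (v): syllable 2 coda /dp/ has 2 consonants (> 1) → not permitted

sip, gip, lag, ka.i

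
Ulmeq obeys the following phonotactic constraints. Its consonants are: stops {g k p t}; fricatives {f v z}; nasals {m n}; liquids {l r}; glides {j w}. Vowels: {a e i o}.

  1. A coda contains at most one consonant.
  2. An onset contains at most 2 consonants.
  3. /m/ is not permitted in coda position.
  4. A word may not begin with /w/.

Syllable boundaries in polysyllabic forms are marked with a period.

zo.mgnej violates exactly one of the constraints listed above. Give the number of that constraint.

zo.mgnej: syllable 2 onset /mgn/ has 3 consonants (> 2).
This is a violation of constraint 2: "An onset contains at most 2 consonants."
The remaining constraints (1, 3, 4) are satisfied.

2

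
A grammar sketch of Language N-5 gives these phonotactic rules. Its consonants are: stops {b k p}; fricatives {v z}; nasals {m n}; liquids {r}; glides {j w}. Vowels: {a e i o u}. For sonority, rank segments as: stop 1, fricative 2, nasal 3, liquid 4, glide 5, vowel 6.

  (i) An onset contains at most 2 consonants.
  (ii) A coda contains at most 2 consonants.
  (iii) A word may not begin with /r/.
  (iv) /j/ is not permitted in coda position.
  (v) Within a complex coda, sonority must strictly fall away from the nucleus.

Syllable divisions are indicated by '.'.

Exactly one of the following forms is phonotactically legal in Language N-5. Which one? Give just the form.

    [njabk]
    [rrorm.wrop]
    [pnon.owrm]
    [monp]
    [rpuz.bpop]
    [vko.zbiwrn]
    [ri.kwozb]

[njabk] — violates constraint (v): syllable 1 coda /bk/: /b/ (stop, 1) → /k/ (stop, 1) does not fall → phonotactically illegal
[rrorm.wrop] — violates constraint (iii): word begins with /r/ → phonotactically illegal
[pnon.owrm] — violates constraint (ii): syllable 2 coda /wrm/ has 3 consonants (> 2) → phonotactically illegal
[monp] — σ1 onset /m/, coda /np/ (3→1 falls) ok → phonotactically legal
[rpuz.bpop] — violates constraint (iii): word begins with /r/ → phonotactically illegal
[vko.zbiwrn] — violates constraint (ii): syllable 2 coda /wrn/ has 3 consonants (> 2) → phonotactically illegal
[ri.kwozb] — violates constraint (iii): word begins with /r/ → phonotactically illegal

[monp]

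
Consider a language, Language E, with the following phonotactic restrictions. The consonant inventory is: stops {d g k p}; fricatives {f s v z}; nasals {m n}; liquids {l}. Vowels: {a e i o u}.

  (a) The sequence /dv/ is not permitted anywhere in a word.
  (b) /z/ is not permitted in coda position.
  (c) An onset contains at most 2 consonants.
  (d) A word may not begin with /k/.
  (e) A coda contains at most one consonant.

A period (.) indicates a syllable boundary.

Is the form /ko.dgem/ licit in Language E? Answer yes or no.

no

/ko.dgem/ — violates constraint (d): word begins with /k/ → illicit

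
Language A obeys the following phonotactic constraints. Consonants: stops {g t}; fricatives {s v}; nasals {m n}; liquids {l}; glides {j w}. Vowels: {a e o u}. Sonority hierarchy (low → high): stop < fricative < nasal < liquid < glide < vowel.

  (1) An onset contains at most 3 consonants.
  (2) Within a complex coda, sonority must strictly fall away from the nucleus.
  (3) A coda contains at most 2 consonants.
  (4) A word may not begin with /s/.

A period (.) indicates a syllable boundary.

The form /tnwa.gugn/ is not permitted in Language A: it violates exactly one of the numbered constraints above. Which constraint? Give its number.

2

/tnwa.gugn/: syllable 2 coda /gn/: /g/ (stop, 1) → /n/ (nasal, 3) does not fall.
This is a violation of constraint 2: "Within a complex coda, sonority must strictly fall away from the nucleus."
The remaining constraints (1, 3, 4) are satisfied.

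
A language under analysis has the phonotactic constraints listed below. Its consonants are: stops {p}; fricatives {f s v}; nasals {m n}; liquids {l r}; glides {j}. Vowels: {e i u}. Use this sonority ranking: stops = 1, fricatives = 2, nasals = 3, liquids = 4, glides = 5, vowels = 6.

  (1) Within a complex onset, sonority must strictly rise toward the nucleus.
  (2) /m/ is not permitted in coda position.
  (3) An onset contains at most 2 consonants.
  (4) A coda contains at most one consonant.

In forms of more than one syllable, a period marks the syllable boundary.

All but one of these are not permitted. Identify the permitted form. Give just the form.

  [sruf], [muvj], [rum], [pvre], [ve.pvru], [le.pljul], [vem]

[sruf]

[sruf] — σ1 onset /sr/ (2→4 rises), coda /f/ ok → permitted
[muvj] — violates constraint 4: syllable 1 coda /vj/ has 2 consonants (> 1) → not permitted
[rum] — violates constraint 2: syllable 1 coda contains /m/ → not permitted
[pvre] — violates constraint 3: syllable 1 onset /pvr/ has 3 consonants (> 2) → not permitted
[ve.pvru] — violates constraint 3: syllable 2 onset /pvr/ has 3 consonants (> 2) → not permitted
[le.pljul] — violates constraint 3: syllable 2 onset /plj/ has 3 consonants (> 2) → not permitted
[vem] — violates constraint 2: syllable 1 coda contains /m/ → not permitted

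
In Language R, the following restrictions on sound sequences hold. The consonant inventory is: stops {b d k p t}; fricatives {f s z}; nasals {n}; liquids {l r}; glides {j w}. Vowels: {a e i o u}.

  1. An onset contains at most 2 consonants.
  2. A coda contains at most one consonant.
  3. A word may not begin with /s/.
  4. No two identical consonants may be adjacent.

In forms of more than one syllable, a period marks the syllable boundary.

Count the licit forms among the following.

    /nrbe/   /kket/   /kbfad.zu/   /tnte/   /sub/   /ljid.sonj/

/nrbe/ — violates constraint 1: syllable 1 onset /nrb/ has 3 consonants (> 2) → illicit
/kket/ — violates constraint 4: adjacent identical consonants /kk/ → illicit
/kbfad.zu/ — violates constraint 1: syllable 1 onset /kbf/ has 3 consonants (> 2) → illicit
/tnte/ — violates constraint 1: syllable 1 onset /tnt/ has 3 consonants (> 2) → illicit
/sub/ — violates constraint 3: word begins with /s/ → illicit
/ljid.sonj/ — violates constraint 2: syllable 2 coda /nj/ has 2 consonants (> 1) → illicit
No form is licit → 0.

0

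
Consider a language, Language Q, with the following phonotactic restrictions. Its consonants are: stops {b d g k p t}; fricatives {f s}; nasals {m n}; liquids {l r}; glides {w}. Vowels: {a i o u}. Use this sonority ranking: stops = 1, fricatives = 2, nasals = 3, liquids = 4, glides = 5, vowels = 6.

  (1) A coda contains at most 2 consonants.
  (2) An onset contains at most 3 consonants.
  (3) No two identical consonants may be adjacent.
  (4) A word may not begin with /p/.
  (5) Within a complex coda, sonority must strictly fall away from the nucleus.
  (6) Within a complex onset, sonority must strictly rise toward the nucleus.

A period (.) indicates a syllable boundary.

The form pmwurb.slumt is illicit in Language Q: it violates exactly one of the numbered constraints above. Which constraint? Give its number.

pmwurb.slumt: word begins with /p/.
This is a violation of constraint 4: "A word may not begin with /p/."
The remaining constraints (1, 2, 3, 5, 6) are satisfied.

4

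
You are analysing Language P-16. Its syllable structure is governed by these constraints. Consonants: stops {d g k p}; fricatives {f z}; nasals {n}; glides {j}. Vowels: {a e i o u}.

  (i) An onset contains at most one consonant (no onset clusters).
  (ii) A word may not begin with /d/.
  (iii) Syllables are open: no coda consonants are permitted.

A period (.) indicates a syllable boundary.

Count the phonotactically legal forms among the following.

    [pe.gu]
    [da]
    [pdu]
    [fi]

2

[pe.gu] — σ1 onset /p/, coda /∅/ ok; σ2 onset /g/, coda /∅/ ok → phonotactically legal
[da] — violates constraint (ii): word begins with /d/ → phonotactically illegal
[pdu] — violates constraint (i): syllable 1 onset /pd/ has 2 consonants (> 1) → phonotactically illegal
[fi] — σ1 onset /f/, coda /∅/ ok → phonotactically legal
Phonotactically legal: [pe.gu], [fi] → 2.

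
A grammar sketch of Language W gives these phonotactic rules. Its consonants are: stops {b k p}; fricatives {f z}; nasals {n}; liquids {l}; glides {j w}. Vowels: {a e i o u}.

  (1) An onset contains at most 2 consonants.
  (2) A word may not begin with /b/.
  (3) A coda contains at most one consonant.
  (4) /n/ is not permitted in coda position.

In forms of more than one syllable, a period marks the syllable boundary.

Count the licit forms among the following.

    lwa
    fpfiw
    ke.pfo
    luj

3

lwa — σ1 onset /lw/ (2C), coda /∅/ ok → licit
fpfiw — violates constraint 1: syllable 1 onset /fpf/ has 3 consonants (> 2) → illicit
ke.pfo — σ1 onset /k/, coda /∅/ ok; σ2 onset /pf/ (2C), coda /∅/ ok → licit
luj — σ1 onset /l/, coda /j/ ok → licit
Licit: lwa, ke.pfo, luj → 3.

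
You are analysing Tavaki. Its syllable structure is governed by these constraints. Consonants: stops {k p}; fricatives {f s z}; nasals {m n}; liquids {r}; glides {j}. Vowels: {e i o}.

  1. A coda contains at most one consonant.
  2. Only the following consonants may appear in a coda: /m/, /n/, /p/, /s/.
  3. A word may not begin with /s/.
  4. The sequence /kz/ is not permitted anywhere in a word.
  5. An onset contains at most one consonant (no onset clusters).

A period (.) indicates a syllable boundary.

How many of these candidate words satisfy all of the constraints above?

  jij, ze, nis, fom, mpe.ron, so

jij — violates constraint 2: syllable 1 coda contains /j/, which is not a licensed coda consonant → not permitted
ze — σ1 onset /z/, coda /∅/ ok → permitted
nis — σ1 onset /n/, coda /s/ ok → permitted
fom — σ1 onset /f/, coda /m/ ok → permitted
mpe.ron — violates constraint 5: syllable 1 onset /mp/ has 2 consonants (> 1) → not permitted
so — violates constraint 3: word begins with /s/ → not permitted
Permitted: ze, nis, fom → 3.

3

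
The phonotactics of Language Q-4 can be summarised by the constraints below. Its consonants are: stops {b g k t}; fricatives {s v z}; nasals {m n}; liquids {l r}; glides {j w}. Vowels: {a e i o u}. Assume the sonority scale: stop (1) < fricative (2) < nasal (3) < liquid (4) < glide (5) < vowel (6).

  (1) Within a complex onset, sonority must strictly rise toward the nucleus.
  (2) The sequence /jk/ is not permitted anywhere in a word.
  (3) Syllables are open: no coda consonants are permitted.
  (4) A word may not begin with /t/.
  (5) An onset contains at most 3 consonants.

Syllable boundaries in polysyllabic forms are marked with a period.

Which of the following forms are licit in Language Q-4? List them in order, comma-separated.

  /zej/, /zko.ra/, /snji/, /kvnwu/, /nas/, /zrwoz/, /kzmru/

/zej/ — violates constraint 3: syllable 1 coda /j/ has 1 consonant (> 0) → illicit
/zko.ra/ — violates constraint 1: syllable 1 onset /zk/: /z/ (fricative, 2) → /k/ (stop, 1) does not rise → illicit
/snji/ — σ1 onset /snj/ (2→3→5 rises), coda /∅/ ok → licit
/kvnwu/ — violates constraint 5: syllable 1 onset /kvnw/ has 4 consonants (> 3) → illicit
/nas/ — violates constraint 3: syllable 1 coda /s/ has 1 consonant (> 0) → illicit
/zrwoz/ — violates constraint 3: syllable 1 coda /z/ has 1 consonant (> 0) → illicit
/kzmru/ — violates constraint 5: syllable 1 onset /kzmr/ has 4 consonants (> 3) → illicit

/snji/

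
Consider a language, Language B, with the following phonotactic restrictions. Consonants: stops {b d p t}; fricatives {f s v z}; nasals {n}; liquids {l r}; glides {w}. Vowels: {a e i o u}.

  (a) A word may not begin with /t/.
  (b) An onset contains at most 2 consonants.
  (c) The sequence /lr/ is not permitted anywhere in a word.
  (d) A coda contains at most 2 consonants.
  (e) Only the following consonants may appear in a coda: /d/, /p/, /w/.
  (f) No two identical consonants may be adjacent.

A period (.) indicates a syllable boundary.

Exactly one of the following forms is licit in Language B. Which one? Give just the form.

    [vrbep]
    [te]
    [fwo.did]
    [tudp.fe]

[vrbep] — violates constraint (b): syllable 1 onset /vrb/ has 3 consonants (> 2) → illicit
[te] — violates constraint (a): word begins with /t/ → illicit
[fwo.did] — σ1 onset /fw/ (2C), coda /∅/ ok; σ2 onset /d/, coda /d/ ok → licit
[tudp.fe] — violates constraint (a): word begins with /t/ → illicit

[fwo.did]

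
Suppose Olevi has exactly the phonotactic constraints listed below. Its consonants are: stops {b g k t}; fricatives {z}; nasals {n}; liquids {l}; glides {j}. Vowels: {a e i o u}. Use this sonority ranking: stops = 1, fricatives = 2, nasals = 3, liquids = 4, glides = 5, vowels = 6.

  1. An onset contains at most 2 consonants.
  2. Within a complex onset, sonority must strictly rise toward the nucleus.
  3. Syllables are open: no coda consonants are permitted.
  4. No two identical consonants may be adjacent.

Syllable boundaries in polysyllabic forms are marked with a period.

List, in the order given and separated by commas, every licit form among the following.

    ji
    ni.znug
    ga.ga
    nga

ji, ga.ga

ji — σ1 onset /j/, coda /∅/ ok → licit
ni.znug — violates constraint 3: syllable 2 coda /g/ has 1 consonant (> 0) → illicit
ga.ga — σ1 onset /g/, coda /∅/ ok; σ2 onset /g/, coda /∅/ ok → licit
nga — violates constraint 2: syllable 1 onset /ng/: /n/ (nasal, 3) → /g/ (stop, 1) does not rise → illicit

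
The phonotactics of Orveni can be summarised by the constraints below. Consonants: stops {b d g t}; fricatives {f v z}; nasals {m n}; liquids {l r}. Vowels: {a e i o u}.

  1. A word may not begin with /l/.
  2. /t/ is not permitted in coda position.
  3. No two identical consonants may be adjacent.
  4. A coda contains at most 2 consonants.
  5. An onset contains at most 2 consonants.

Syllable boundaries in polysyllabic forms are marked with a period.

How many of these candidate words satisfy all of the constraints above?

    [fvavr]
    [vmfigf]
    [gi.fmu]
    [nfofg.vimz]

3

[fvavr] — σ1 onset /fv/ (2C), coda /vr/ (2C) ok → phonotactically legal
[vmfigf] — violates constraint 5: syllable 1 onset /vmf/ has 3 consonants (> 2) → phonotactically illegal
[gi.fmu] — σ1 onset /g/, coda /∅/ ok; σ2 onset /fm/ (2C), coda /∅/ ok → phonotactically legal
[nfofg.vimz] — σ1 onset /nf/ (2C), coda /fg/ (2C) ok; σ2 onset /v/, coda /mz/ (2C) ok → phonotactically legal
Phonotactically legal: [fvavr], [gi.fmu], [nfofg.vimz] → 3.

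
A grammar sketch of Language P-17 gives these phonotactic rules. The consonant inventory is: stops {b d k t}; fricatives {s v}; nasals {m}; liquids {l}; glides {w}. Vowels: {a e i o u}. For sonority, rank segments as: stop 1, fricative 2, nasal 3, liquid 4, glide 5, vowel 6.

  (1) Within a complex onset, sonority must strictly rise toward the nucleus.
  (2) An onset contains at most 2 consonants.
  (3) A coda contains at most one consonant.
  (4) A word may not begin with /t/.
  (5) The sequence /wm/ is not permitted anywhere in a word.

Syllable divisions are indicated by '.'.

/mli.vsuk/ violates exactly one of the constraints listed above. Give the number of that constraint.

1

/mli.vsuk/: syllable 2 onset /vs/: /v/ (fricative, 2) → /s/ (fricative, 2) does not rise.
This is a violation of constraint 1: "Within a complex onset, sonority must strictly rise toward the nucleus."
The remaining constraints (2, 3, 4, 5) are satisfied.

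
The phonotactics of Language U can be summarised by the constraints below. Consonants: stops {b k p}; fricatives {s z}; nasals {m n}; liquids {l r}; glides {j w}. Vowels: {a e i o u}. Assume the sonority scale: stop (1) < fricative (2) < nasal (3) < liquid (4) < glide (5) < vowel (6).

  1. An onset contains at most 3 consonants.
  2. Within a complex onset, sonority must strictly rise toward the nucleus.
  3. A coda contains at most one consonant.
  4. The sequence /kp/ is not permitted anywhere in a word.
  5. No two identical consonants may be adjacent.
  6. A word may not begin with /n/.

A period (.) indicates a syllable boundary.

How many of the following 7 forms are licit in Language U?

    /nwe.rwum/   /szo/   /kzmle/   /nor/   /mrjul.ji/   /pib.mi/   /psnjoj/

2

/nwe.rwum/ — violates constraint 6: word begins with /n/ → illicit
/szo/ — violates constraint 2: syllable 1 onset /sz/: /s/ (fricative, 2) → /z/ (fricative, 2) does not rise → illicit
/kzmle/ — violates constraint 1: syllable 1 onset /kzml/ has 4 consonants (> 3) → illicit
/nor/ — violates constraint 6: word begins with /n/ → illicit
/mrjul.ji/ — σ1 onset /mrj/ (3→4→5 rises), coda /l/ ok; σ2 onset /j/, coda /∅/ ok → licit
/pib.mi/ — σ1 onset /p/, coda /b/ ok; σ2 onset /m/, coda /∅/ ok → licit
/psnjoj/ — violates constraint 1: syllable 1 onset /psnj/ has 4 consonants (> 3) → illicit
Licit: /mrjul.ji/, /pib.mi/ → 2.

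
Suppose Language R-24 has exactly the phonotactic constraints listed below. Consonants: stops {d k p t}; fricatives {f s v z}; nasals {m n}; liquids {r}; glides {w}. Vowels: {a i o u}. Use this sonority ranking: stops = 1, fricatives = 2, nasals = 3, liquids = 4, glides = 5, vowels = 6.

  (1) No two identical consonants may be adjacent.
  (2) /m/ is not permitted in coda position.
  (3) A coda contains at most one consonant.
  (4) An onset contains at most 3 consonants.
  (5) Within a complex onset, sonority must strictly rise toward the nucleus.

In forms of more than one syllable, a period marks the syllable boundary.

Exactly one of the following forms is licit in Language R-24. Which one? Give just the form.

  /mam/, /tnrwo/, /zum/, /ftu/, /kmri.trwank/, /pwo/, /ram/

/mam/ — violates constraint 2: syllable 1 coda contains /m/ → illicit
/tnrwo/ — violates constraint 4: syllable 1 onset /tnrw/ has 4 consonants (> 3) → illicit
/zum/ — violates constraint 2: syllable 1 coda contains /m/ → illicit
/ftu/ — violates constraint 5: syllable 1 onset /ft/: /f/ (fricative, 2) → /t/ (stop, 1) does not rise → illicit
/kmri.trwank/ — violates constraint 3: syllable 2 coda /nk/ has 2 consonants (> 1) → illicit
/pwo/ — σ1 onset /pw/ (1→5 rises), coda /∅/ ok → licit
/ram/ — violates constraint 2: syllable 1 coda contains /m/ → illicit

/pwo/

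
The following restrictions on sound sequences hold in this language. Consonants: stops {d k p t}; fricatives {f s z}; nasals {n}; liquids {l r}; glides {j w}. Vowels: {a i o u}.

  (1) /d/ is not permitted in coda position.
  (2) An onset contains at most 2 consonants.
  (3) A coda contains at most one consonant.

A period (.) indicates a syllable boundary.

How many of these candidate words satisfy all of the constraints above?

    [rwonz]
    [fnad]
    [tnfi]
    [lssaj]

0

[rwonz] — violates constraint 3: syllable 1 coda /nz/ has 2 consonants (> 1) → illicit
[fnad] — violates constraint 1: syllable 1 coda contains /d/ → illicit
[tnfi] — violates constraint 2: syllable 1 onset /tnf/ has 3 consonants (> 2) → illicit
[lssaj] — violates constraint 2: syllable 1 onset /lss/ has 3 consonants (> 2) → illicit
No form is licit → 0.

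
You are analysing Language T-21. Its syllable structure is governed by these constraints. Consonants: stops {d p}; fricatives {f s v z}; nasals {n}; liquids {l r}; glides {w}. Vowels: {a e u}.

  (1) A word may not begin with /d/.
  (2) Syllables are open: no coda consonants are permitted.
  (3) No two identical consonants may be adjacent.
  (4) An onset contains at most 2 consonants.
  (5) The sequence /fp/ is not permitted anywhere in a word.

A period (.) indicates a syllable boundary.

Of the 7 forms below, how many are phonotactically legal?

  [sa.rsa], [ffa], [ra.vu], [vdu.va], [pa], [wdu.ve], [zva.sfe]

[sa.rsa] — σ1 onset /s/, coda /∅/ ok; σ2 onset /rs/ (2C), coda /∅/ ok → phonotactically legal
[ffa] — violates constraint 3: adjacent identical consonants /ff/ → phonotactically illegal
[ra.vu] — σ1 onset /r/, coda /∅/ ok; σ2 onset /v/, coda /∅/ ok → phonotactically legal
[vdu.va] — σ1 onset /vd/ (2C), coda /∅/ ok; σ2 onset /v/, coda /∅/ ok → phonotactically legal
[pa] — σ1 onset /p/, coda /∅/ ok → phonotactically legal
[wdu.ve] — σ1 onset /wd/ (2C), coda /∅/ ok; σ2 onset /v/, coda /∅/ ok → phonotactically legal
[zva.sfe] — σ1 onset /zv/ (2C), coda /∅/ ok; σ2 onset /sf/ (2C), coda /∅/ ok → phonotactically legal
Phonotactically legal: [sa.rsa], [ra.vu], [vdu.va], [pa], [wdu.ve], [zva.sfe] → 6.

6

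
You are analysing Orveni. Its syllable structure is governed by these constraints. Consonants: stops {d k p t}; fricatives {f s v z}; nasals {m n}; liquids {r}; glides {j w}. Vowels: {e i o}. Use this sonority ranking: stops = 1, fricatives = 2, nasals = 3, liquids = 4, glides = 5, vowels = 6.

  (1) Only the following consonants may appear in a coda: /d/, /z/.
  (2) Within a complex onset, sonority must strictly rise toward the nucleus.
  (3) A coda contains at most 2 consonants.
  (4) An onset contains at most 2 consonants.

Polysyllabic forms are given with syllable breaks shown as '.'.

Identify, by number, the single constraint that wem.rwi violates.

1

wem.rwi: syllable 1 coda contains /m/, which is not a licensed coda consonant.
This is a violation of constraint 1: "Only the following consonants may appear in a coda: /d/, /z/."
The remaining constraints (2, 3, 4) are satisfied.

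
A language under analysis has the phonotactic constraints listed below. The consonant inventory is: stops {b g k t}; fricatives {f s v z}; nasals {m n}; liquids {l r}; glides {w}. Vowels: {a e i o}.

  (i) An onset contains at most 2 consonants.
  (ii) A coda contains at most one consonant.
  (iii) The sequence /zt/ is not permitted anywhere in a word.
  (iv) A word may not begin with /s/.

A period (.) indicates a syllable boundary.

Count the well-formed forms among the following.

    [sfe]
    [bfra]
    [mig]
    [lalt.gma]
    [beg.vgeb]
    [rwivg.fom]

[sfe] — violates constraint (iv): word begins with /s/ → ill-formed
[bfra] — violates constraint (i): syllable 1 onset /bfr/ has 3 consonants (> 2) → ill-formed
[mig] — σ1 onset /m/, coda /g/ ok → well-formed
[lalt.gma] — violates constraint (ii): syllable 1 coda /lt/ has 2 consonants (> 1) → ill-formed
[beg.vgeb] — σ1 onset /b/, coda /g/ ok; σ2 onset /vg/ (2C), coda /b/ ok → well-formed
[rwivg.fom] — violates constraint (ii): syllable 1 coda /vg/ has 2 consonants (> 1) → ill-formed
Well-formed: [mig], [beg.vgeb] → 2.

2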